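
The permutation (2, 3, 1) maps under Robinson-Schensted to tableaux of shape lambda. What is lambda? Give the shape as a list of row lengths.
[2, 1]

Row-insert each entry into an empty tableau.

After inserting 2: P = [[2]].
After inserting 3: P = [[2, 3]].
After inserting 1: P = [[1, 3], [2]].

The final insertion tableau P = [[1, 3], [2]] has shape [2, 1].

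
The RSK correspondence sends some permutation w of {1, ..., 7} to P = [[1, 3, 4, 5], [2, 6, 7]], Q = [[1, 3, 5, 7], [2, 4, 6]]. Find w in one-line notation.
2 1 6 3 7 4 5

Reverse the RSK construction: for i from n down to 1, find the cell of Q containing i, remove the entry at that cell from P, and reverse-bump it up through P; the value ejected from row 1 is w(i).

Step i=7: Q has 7 at row 1, column 4; remove that cell from P, ejecting 5. So w(7) = 5. P is now [[1, 3, 4], [2, 6, 7]].
Step i=6: Q has 6 at row 2, column 3; remove 7 from row 2 of P and reverse-bump: 7 enters row 1 and ejects 4. So w(6) = 4. P is now [[1, 3, 7], [2, 6]].
Step i=5: Q has 5 at row 1, column 3; remove that cell from P, ejecting 7. So w(5) = 7. P is now [[1, 3], [2, 6]].
Step i=4: Q has 4 at row 2, column 2; remove 6 from row 2 of P and reverse-bump: 6 enters row 1 and ejects 3. So w(4) = 3. P is now [[1, 6], [2]].
Step i=3: Q has 3 at row 1, column 2; remove that cell from P, ejecting 6. So w(3) = 6. P is now [[1], [2]].
Step i=2: Q has 2 at row 2, column 1; remove 2 from row 2 of P and reverse-bump: 2 enters row 1 and ejects 1. So w(2) = 1. P is now [[2]].
Step i=1: Q has 1 at row 1, column 1; remove that cell from P, ejecting 2. So w(1) = 2. P is now [].

So w = 2 1 6 3 7 4 5.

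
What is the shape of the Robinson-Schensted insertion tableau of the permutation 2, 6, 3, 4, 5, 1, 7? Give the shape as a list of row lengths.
RSK row insertion gives P = [[1, 3, 4, 5, 7], [2], [6]], which has shape [5, 1, 1].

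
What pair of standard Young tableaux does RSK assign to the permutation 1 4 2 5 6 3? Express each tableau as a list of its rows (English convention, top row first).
Insert each entry of the permutation into P by Schensted row insertion, recording in Q the position of each new cell.

After inserting 1: P = [[1]].
After inserting 4: P = [[1, 4]].
After inserting 2: P = [[1, 2], [4]].
After inserting 5: P = [[1, 2, 5], [4]].
After inserting 6: P = [[1, 2, 5, 6], [4]].
After inserting 3: P = [[1, 2, 3, 6], [4, 5]].

So P = [[1, 2, 3, 6], [4, 5]], Q = [[1, 2, 4, 5], [3, 6]].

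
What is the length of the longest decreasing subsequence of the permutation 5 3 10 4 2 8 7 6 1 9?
5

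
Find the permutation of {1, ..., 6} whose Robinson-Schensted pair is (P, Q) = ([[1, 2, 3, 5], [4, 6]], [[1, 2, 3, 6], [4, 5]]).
Reverse RSK: for i = n, n-1, ..., 1, locate i in Q, remove the corresponding corner cell from P, and reverse-bump its entry up through P; the value ejected from row 1 is w(i).

So w = 1 4 6 2 3 5.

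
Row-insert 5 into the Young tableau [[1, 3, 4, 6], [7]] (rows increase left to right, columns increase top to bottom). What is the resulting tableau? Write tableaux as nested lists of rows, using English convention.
[[1, 3, 4, 5], [6], [7]]

In row 1, 5 replaces 6 (the leftmost entry greater than 5); 6 is bumped to row 2. In row 2, 6 replaces 7 (the leftmost entry greater than 6); 7 is bumped to row 3. 7 starts a new row 3. The new tableau is [[1, 3, 4, 5], [6], [7]].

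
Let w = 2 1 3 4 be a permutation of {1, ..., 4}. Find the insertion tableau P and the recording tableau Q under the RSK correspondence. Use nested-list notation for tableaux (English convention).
P = [[1, 3, 4], [2]], Q = [[1, 3, 4], [2]]

Insert each entry of the permutation into P by Schensted row insertion, recording in Q the position of each new cell.

After inserting 2: P = [[2]].
After inserting 1: P = [[1], [2]].
After inserting 3: P = [[1, 3], [2]].
After inserting 4: P = [[1, 3, 4], [2]].

So P = [[1, 3, 4], [2]], Q = [[1, 3, 4], [2]].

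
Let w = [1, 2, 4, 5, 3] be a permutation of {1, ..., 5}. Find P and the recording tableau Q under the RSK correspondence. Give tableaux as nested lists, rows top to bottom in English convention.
P = [[1, 2, 3, 5], [4]], Q = [[1, 2, 3, 4], [5]]

Insert each entry of the permutation into P by Schensted row insertion, recording in Q the position of each new cell.

Insert 1: appended to row 1. P = [[1]].
Insert 2: appended to row 1. P = [[1, 2]].
Insert 4: appended to row 1. P = [[1, 2, 4]].
Insert 5: appended to row 1. P = [[1, 2, 4, 5]].
Insert 3: 3 bumps 4 from row 1; 4 starts row 2. P = [[1, 2, 3, 5], [4]].

So P = [[1, 2, 3, 5], [4]], Q = [[1, 2, 3, 4], [5]].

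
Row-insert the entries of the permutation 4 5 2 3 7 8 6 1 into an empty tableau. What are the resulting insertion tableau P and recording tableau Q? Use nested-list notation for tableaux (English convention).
Insert each entry of the permutation into P by Schensted row insertion, recording in Q the position of each new cell.

Insert 4: appended to row 1. P = [[4]], Q = [[1]].
Insert 5: appended to row 1. P = [[4, 5]], Q = [[1, 2]].
Insert 2: 2 bumps 4 from row 1; 4 starts row 2. P = [[2, 5], [4]], Q = [[1, 2], [3]].
Insert 3: 3 bumps 5 from row 1; 5 appends to row 2. P = [[2, 3], [4, 5]], Q = [[1, 2], [3, 4]].
Insert 7: appended to row 1. P = [[2, 3, 7], [4, 5]], Q = [[1, 2, 5], [3, 4]].
Insert 8: appended to row 1. P = [[2, 3, 7, 8], [4, 5]], Q = [[1, 2, 5, 6], [3, 4]].
Insert 6: 6 bumps 7 from row 1; 7 appends to row 2. P = [[2, 3, 6, 8], [4, 5, 7]], Q = [[1, 2, 5, 6], [3, 4, 7]].
Insert 1: 1 bumps 2 from row 1; 2 bumps 4 from row 2; 4 starts row 3. P = [[1, 3, 6, 8], [2, 5, 7], [4]], Q = [[1, 2, 5, 6], [3, 4, 7], [8]].

So P = [[1, 3, 6, 8], [2, 5, 7], [4]], Q = [[1, 2, 5, 6], [3, 4, 7], [8]].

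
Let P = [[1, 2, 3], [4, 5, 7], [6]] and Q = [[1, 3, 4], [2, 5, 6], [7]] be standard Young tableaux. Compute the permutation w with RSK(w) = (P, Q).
4 1 6 7 2 5 3

Reverse the RSK construction: for i from n down to 1, find the cell of Q containing i, remove the entry at that cell from P, and reverse-bump it up through P; the value ejected from row 1 is w(i).

Step i=7: Q has 7 at row 3, column 1; remove 6 from row 3 of P and reverse-bump: 6 enters row 2 and ejects 5; 5 enters row 1 and ejects 3. So w(7) = 3. P is now [[1, 2, 5], [4, 6, 7]].
Step i=6: Q has 6 at row 2, column 3; remove 7 from row 2 of P and reverse-bump: 7 enters row 1 and ejects 5. So w(6) = 5. P is now [[1, 2, 7], [4, 6]].
Step i=5: Q has 5 at row 2, column 2; remove 6 from row 2 of P and reverse-bump: 6 enters row 1 and ejects 2. So w(5) = 2. P is now [[1, 6, 7], [4]].
Step i=4: Q has 4 at row 1, column 3; remove that cell from P, ejecting 7. So w(4) = 7. P is now [[1, 6], [4]].
Step i=3: Q has 3 at row 1, column 2; remove that cell from P, ejecting 6. So w(3) = 6. P is now [[1], [4]].
Step i=2: Q has 2 at row 2, column 1; remove 4 from row 2 of P and reverse-bump: 4 enters row 1 and ejects 1. So w(2) = 1. P is now [[4]].
Step i=1: Q has 1 at row 1, column 1; remove that cell from P, ejecting 4. So w(1) = 4. P is now [].

So w = 4 1 6 7 2 5 3.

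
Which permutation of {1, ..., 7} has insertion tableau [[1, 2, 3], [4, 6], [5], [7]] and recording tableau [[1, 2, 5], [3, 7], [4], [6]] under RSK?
Reverse the RSK construction: for i from n down to 1, find the cell of Q containing i, remove the entry at that cell from P, and reverse-bump it up through P; the value ejected from row 1 is w(i).

Step i=7: Q has 7 at row 2, column 2; remove 6 from row 2 of P and reverse-bump: 6 enters row 1 and ejects 3. So w(7) = 3. P is now [[1, 2, 6], [4], [5], [7]].
Step i=6: Q has 6 at row 4, column 1; remove 7 from row 4 of P and reverse-bump: 7 enters row 3 and ejects 5; 5 enters row 2 and ejects 4; 4 enters row 1 and ejects 2. So w(6) = 2. P is now [[1, 4, 6], [5], [7]].
Step i=5: Q has 5 at row 1, column 3; remove that cell from P, ejecting 6. So w(5) = 6. P is now [[1, 4], [5], [7]].
Step i=4: Q has 4 at row 3, column 1; remove 7 from row 3 of P and reverse-bump: 7 enters row 2 and ejects 5; 5 enters row 1 and ejects 4. So w(4) = 4. P is now [[1, 5], [7]].
Step i=3: Q has 3 at row 2, column 1; remove 7 from row 2 of P and reverse-bump: 7 enters row 1 and ejects 5. So w(3) = 5. P is now [[1, 7]].
Step i=2: Q has 2 at row 1, column 2; remove that cell from P, ejecting 7. So w(2) = 7. P is now [[1]].
Step i=1: Q has 1 at row 1, column 1; remove that cell from P, ejecting 1. So w(1) = 1. P is now [].

So w = 1 7 5 4 6 2 3.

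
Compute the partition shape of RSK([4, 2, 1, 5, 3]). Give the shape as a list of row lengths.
[2, 2, 1]

RSK row insertion gives P = [[1, 3], [2, 5], [4]], which has shape [2, 2, 1].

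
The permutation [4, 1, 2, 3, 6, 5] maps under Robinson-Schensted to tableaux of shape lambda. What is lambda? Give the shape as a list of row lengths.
Row-insert each entry into an empty tableau.

After inserting 4: P = [[4]].
After inserting 1: P = [[1], [4]].
After inserting 2: P = [[1, 2], [4]].
After inserting 3: P = [[1, 2, 3], [4]].
After inserting 6: P = [[1, 2, 3, 6], [4]].
After inserting 5: P = [[1, 2, 3, 5], [4, 6]].

The final insertion tableau P = [[1, 2, 3, 5], [4, 6]] has shape [4, 2].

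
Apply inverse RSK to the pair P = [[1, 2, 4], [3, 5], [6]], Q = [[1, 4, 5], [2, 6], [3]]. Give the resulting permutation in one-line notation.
Reverse the RSK construction: for i from n down to 1, find the cell of Q containing i, remove the entry at that cell from P, and reverse-bump it up through P; the value ejected from row 1 is w(i).

Step i=6: Q has 6 at row 2, column 2; remove 5 from row 2 of P and reverse-bump: 5 enters row 1 and ejects 4. So w(6) = 4. P is now [[1, 2, 5], [3], [6]].
Step i=5: Q has 5 at row 1, column 3; remove that cell from P, ejecting 5. So w(5) = 5. P is now [[1, 2], [3], [6]].
Step i=4: Q has 4 at row 1, column 2; remove that cell from P, ejecting 2. So w(4) = 2. P is now [[1], [3], [6]].
Step i=3: Q has 3 at row 3, column 1; remove 6 from row 3 of P and reverse-bump: 6 enters row 2 and ejects 3; 3 enters row 1 and ejects 1. So w(3) = 1. P is now [[3], [6]].
Step i=2: Q has 2 at row 2, column 1; remove 6 from row 2 of P and reverse-bump: 6 enters row 1 and ejects 3. So w(2) = 3. P is now [[6]].
Step i=1: Q has 1 at row 1, column 1; remove that cell from P, ejecting 6. So w(1) = 6. P is now [].

So w = 6 3 1 2 5 4.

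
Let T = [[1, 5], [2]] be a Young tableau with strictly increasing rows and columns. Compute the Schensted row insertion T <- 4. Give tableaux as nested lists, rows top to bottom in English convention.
In row 1, 4 replaces 5 (the leftmost entry greater than 4); 5 is bumped to row 2. 5 is appended to row 2. The new tableau is [[1, 4], [2, 5]].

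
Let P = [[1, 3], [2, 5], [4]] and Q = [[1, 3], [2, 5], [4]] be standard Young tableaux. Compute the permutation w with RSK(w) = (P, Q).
4 2 5 1 3

Reverse RSK: for i = n, n-1, ..., 1, locate i in Q, remove the corresponding corner cell from P, and reverse-bump its entry up through P; the value ejected from row 1 is w(i).

So w = 4 2 5 1 3.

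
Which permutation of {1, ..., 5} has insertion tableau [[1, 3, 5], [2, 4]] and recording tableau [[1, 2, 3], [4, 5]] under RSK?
2 4 5 1 3

Reverse the RSK construction: for i from n down to 1, find the cell of Q containing i, remove the entry at that cell from P, and reverse-bump it up through P; the value ejected from row 1 is w(i).

Step i=5: Q has 5 at row 2, column 2; remove 4 from row 2 of P and reverse-bump: 4 enters row 1 and ejects 3. So w(5) = 3. P is now [[1, 4, 5], [2]].
Step i=4: Q has 4 at row 2, column 1; remove 2 from row 2 of P and reverse-bump: 2 enters row 1 and ejects 1. So w(4) = 1. P is now [[2, 4, 5]].
Step i=3: Q has 3 at row 1, column 3; remove that cell from P, ejecting 5. So w(3) = 5. P is now [[2, 4]].
Step i=2: Q has 2 at row 1, column 2; remove that cell from P, ejecting 4. So w(2) = 4. P is now [[2]].
Step i=1: Q has 1 at row 1, column 1; remove that cell from P, ejecting 2. So w(1) = 2. P is now [].

So w = 2 4 5 1 3.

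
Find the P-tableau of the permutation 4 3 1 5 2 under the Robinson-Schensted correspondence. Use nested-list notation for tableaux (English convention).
Insert 4: appended to row 1. P = [[4]].
Insert 3: 3 bumps 4 from row 1; 4 starts row 2. P = [[3], [4]].
Insert 1: 1 bumps 3 from row 1; 3 bumps 4 from row 2; 4 starts row 3. P = [[1], [3], [4]].
Insert 5: appended to row 1. P = [[1, 5], [3], [4]].
Insert 2: 2 bumps 5 from row 1; 5 appends to row 2. P = [[1, 2], [3, 5], [4]].

So P = [[1, 2], [3, 5], [4]].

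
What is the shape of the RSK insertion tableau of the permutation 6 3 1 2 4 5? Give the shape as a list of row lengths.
[4, 1, 1]

Row-insert each entry into an empty tableau.

After inserting 6: P = [[6]].
After inserting 3: P = [[3], [6]].
After inserting 1: P = [[1], [3], [6]].
After inserting 2: P = [[1, 2], [3], [6]].
After inserting 4: P = [[1, 2, 4], [3], [6]].
After inserting 5: P = [[1, 2, 4, 5], [3], [6]].

The final insertion tableau P = [[1, 2, 4, 5], [3], [6]] has shape [4, 1, 1].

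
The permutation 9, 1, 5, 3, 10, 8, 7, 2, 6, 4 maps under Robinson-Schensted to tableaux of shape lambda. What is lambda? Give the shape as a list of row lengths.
Row-insert each entry into an empty tableau.

After inserting 9: P = [[9]].
After inserting 1: P = [[1], [9]].
After inserting 5: P = [[1, 5], [9]].
After inserting 3: P = [[1, 3], [5], [9]].
After inserting 10: P = [[1, 3, 10], [5], [9]].
After inserting 8: P = [[1, 3, 8], [5, 10], [9]].
After inserting 7: P = [[1, 3, 7], [5, 8], [9, 10]].
After inserting 2: P = [[1, 2, 7], [3, 8], [5, 10], [9]].
After inserting 6: P = [[1, 2, 6], [3, 7], [5, 8], [9, 10]].
After inserting 4: P = [[1, 2, 4], [3, 6], [5, 7], [8, 10], [9]].

The final insertion tableau P = [[1, 2, 4], [3, 6], [5, 7], [8, 10], [9]] has shape [3, 2, 2, 2, 1].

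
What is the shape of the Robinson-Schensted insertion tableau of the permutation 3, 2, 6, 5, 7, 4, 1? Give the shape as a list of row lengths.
Row-insert each entry into an empty tableau.

After inserting 3: P = [[3]].
After inserting 2: P = [[2], [3]].
After inserting 6: P = [[2, 6], [3]].
After inserting 5: P = [[2, 5], [3, 6]].
After inserting 7: P = [[2, 5, 7], [3, 6]].
After inserting 4: P = [[2, 4, 7], [3, 5], [6]].
After inserting 1: P = [[1, 4, 7], [2, 5], [3], [6]].

The final insertion tableau P = [[1, 4, 7], [2, 5], [3], [6]] has shape [3, 2, 1, 1].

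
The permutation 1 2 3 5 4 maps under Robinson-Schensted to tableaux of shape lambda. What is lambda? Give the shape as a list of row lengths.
[4, 1]

Row-insert each entry into an empty tableau.

After inserting 1: P = [[1]].
After inserting 2: P = [[1, 2]].
After inserting 3: P = [[1, 2, 3]].
After inserting 5: P = [[1, 2, 3, 5]].
After inserting 4: P = [[1, 2, 3, 4], [5]].

The final insertion tableau P = [[1, 2, 3, 4], [5]] has shape [4, 1].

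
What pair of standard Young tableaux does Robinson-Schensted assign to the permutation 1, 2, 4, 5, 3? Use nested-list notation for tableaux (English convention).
Insert each entry of the permutation into P by Schensted row insertion, recording in Q the position of each new cell.

Insert 1: appended to row 1. P = [[1]], Q = [[1]].
Insert 2: appended to row 1. P = [[1, 2]], Q = [[1, 2]].
Insert 4: appended to row 1. P = [[1, 2, 4]], Q = [[1, 2, 3]].
Insert 5: appended to row 1. P = [[1, 2, 4, 5]], Q = [[1, 2, 3, 4]].
Insert 3: 3 bumps 4 from row 1; 4 starts row 2. P = [[1, 2, 3, 5], [4]], Q = [[1, 2, 3, 4], [5]].

So P = [[1, 2, 3, 5], [4]], Q = [[1, 2, 3, 4], [5]].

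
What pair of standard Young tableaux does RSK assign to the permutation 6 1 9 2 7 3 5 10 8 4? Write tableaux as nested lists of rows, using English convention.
Insert each entry of the permutation into P by Schensted row insertion, recording in Q the position of each new cell.

Insert 6: appended to row 1. P = [[6]].
Insert 1: 1 bumps 6 from row 1; 6 starts row 2. P = [[1], [6]].
Insert 9: appended to row 1. P = [[1, 9], [6]].
Insert 2: 2 bumps 9 from row 1; 9 appends to row 2. P = [[1, 2], [6, 9]].
Insert 7: appended to row 1. P = [[1, 2, 7], [6, 9]].
Insert 3: 3 bumps 7 from row 1; 7 bumps 9 from row 2; 9 starts row 3. P = [[1, 2, 3], [6, 7], [9]].
Insert 5: appended to row 1. P = [[1, 2, 3, 5], [6, 7], [9]].
Insert 10: appended to row 1. P = [[1, 2, 3, 5, 10], [6, 7], [9]].
Insert 8: 8 bumps 10 from row 1; 10 appends to row 2. P = [[1, 2, 3, 5, 8], [6, 7, 10], [9]].
Insert 4: 4 bumps 5 from row 1; 5 bumps 6 from row 2; 6 bumps 9 from row 3; 9 starts row 4. P = [[1, 2, 3, 4, 8], [5, 7, 10], [6], [9]].

So P = [[1, 2, 3, 4, 8], [5, 7, 10], [6], [9]], Q = [[1, 3, 5, 7, 8], [2, 4, 9], [6], [10]].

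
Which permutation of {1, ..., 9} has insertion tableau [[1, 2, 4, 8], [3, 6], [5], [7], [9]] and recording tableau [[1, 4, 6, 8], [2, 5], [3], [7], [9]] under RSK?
Reverse RSK: for i = n, n-1, ..., 1, locate i in Q, remove the corresponding corner cell from P, and reverse-bump its entry up through P; the value ejected from row 1 is w(i).

So w = 9 5 1 7 3 6 4 8 2.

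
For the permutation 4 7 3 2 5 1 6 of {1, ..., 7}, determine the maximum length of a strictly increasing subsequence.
3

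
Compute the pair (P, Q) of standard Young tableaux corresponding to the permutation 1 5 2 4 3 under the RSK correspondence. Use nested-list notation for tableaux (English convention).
P = [[1, 2, 3], [4], [5]], Q = [[1, 2, 4], [3], [5]]

Insert each entry of the permutation into P by Schensted row insertion, recording in Q the position of each new cell.

Insert 1: appended to row 1. P = [[1]].
Insert 5: appended to row 1. P = [[1, 5]].
Insert 2: 2 bumps 5 from row 1; 5 starts row 2. P = [[1, 2], [5]].
Insert 4: appended to row 1. P = [[1, 2, 4], [5]].
Insert 3: 3 bumps 4 from row 1; 4 bumps 5 from row 2; 5 starts row 3. P = [[1, 2, 3], [4], [5]].

So P = [[1, 2, 3], [4], [5]], Q = [[1, 2, 4], [3], [5]].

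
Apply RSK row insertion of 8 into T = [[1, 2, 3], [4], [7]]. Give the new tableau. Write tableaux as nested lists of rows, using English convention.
8 is larger than every entry of row 1, so it is appended to row 1. The new tableau is [[1, 2, 3, 8], [4], [7]].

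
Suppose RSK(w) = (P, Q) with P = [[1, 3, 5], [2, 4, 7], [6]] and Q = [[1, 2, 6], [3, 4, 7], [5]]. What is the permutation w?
2 6 1 4 3 7 5

Reverse the RSK construction: for i from n down to 1, find the cell of Q containing i, remove the entry at that cell from P, and reverse-bump it up through P; the value ejected from row 1 is w(i).

Step i=7: Q has 7 at row 2, column 3; remove 7 from row 2 of P and reverse-bump: 7 enters row 1 and ejects 5. So w(7) = 5. P is now [[1, 3, 7], [2, 4], [6]].
Step i=6: Q has 6 at row 1, column 3; remove that cell from P, ejecting 7. So w(6) = 7. P is now [[1, 3], [2, 4], [6]].
Step i=5: Q has 5 at row 3, column 1; remove 6 from row 3 of P and reverse-bump: 6 enters row 2 and ejects 4; 4 enters row 1 and ejects 3. So w(5) = 3. P is now [[1, 4], [2, 6]].
Step i=4: Q has 4 at row 2, column 2; remove 6 from row 2 of P and reverse-bump: 6 enters row 1 and ejects 4. So w(4) = 4. P is now [[1, 6], [2]].
Step i=3: Q has 3 at row 2, column 1; remove 2 from row 2 of P and reverse-bump: 2 enters row 1 and ejects 1. So w(3) = 1. P is now [[2, 6]].
Step i=2: Q has 2 at row 1, column 2; remove that cell from P, ejecting 6. So w(2) = 6. P is now [[2]].
Step i=1: Q has 1 at row 1, column 1; remove that cell from P, ejecting 2. So w(1) = 2. P is now [].

So w = 2 6 1 4 3 7 5.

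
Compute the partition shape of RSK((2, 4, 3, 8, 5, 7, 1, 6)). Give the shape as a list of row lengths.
[4, 2, 2]

Row-insert each entry into an empty tableau.

After inserting 2: P = [[2]].
After inserting 4: P = [[2, 4]].
After inserting 3: P = [[2, 3], [4]].
After inserting 8: P = [[2, 3, 8], [4]].
After inserting 5: P = [[2, 3, 5], [4, 8]].
After inserting 7: P = [[2, 3, 5, 7], [4, 8]].
After inserting 1: P = [[1, 3, 5, 7], [2, 8], [4]].
After inserting 6: P = [[1, 3, 5, 6], [2, 7], [4, 8]].

The final insertion tableau P = [[1, 3, 5, 6], [2, 7], [4, 8]] has shape [4, 2, 2].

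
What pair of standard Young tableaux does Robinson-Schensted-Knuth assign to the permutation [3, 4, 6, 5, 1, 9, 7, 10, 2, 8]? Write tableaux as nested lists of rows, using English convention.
P = [[1, 2, 5, 7, 8], [3, 4, 10], [6, 9]], Q = [[1, 2, 3, 6, 8], [4, 7, 10], [5, 9]]

Insert each entry of the permutation into P by Schensted row insertion, recording in Q the position of each new cell.

Insert 3: appended to row 1. P = [[3]].
Insert 4: appended to row 1. P = [[3, 4]].
Insert 6: appended to row 1. P = [[3, 4, 6]].
Insert 5: 5 bumps 6 from row 1; 6 starts row 2. P = [[3, 4, 5], [6]].
Insert 1: 1 bumps 3 from row 1; 3 bumps 6 from row 2; 6 starts row 3. P = [[1, 4, 5], [3], [6]].
Insert 9: appended to row 1. P = [[1, 4, 5, 9], [3], [6]].
Insert 7: 7 bumps 9 from row 1; 9 appends to row 2. P = [[1, 4, 5, 7], [3, 9], [6]].
Insert 10: appended to row 1. P = [[1, 4, 5, 7, 10], [3, 9], [6]].
Insert 2: 2 bumps 4 from row 1; 4 bumps 9 from row 2; 9 appends to row 3. P = [[1, 2, 5, 7, 10], [3, 4], [6, 9]].
Insert 8: 8 bumps 10 from row 1; 10 appends to row 2. P = [[1, 2, 5, 7, 8], [3, 4, 10], [6, 9]].

So P = [[1, 2, 5, 7, 8], [3, 4, 10], [6, 9]], Q = [[1, 2, 3, 6, 8], [4, 7, 10], [5, 9]].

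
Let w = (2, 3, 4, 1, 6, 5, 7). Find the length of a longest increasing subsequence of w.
5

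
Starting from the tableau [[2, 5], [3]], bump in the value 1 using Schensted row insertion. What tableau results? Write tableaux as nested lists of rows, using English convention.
[[1, 5], [2], [3]]

In row 1, 1 replaces 2 (the leftmost entry greater than 1); 2 is bumped to row 2. In row 2, 2 replaces 3 (the leftmost entry greater than 2); 3 is bumped to row 3. 3 starts a new row 3. The new tableau is [[1, 5], [2], [3]].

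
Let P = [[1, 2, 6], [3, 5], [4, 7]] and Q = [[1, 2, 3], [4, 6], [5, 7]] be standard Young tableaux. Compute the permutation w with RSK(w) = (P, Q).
4 5 7 3 1 6 2

Reverse the RSK construction: for i from n down to 1, find the cell of Q containing i, remove the entry at that cell from P, and reverse-bump it up through P; the value ejected from row 1 is w(i).

Step i=7: Q has 7 at row 3, column 2; remove 7 from row 3 of P and reverse-bump: 7 enters row 2 and ejects 5; 5 enters row 1 and ejects 2. So w(7) = 2. P is now [[1, 5, 6], [3, 7], [4]].
Step i=6: Q has 6 at row 2, column 2; remove 7 from row 2 of P and reverse-bump: 7 enters row 1 and ejects 6. So w(6) = 6. P is now [[1, 5, 7], [3], [4]].
Step i=5: Q has 5 at row 3, column 1; remove 4 from row 3 of P and reverse-bump: 4 enters row 2 and ejects 3; 3 enters row 1 and ejects 1. So w(5) = 1. P is now [[3, 5, 7], [4]].
Step i=4: Q has 4 at row 2, column 1; remove 4 from row 2 of P and reverse-bump: 4 enters row 1 and ejects 3. So w(4) = 3. P is now [[4, 5, 7]].
Step i=3: Q has 3 at row 1, column 3; remove that cell from P, ejecting 7. So w(3) = 7. P is now [[4, 5]].
Step i=2: Q has 2 at row 1, column 2; remove that cell from P, ejecting 5. So w(2) = 5. P is now [[4]].
Step i=1: Q has 1 at row 1, column 1; remove that cell from P, ejecting 4. So w(1) = 4. P is now [].

So w = 4 5 7 3 1 6 2.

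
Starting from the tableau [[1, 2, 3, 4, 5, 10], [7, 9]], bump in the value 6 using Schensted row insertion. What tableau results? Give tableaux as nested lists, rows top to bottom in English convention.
In row 1, 6 replaces 10 (the leftmost entry greater than 6); 10 is bumped to row 2. 10 is appended to row 2. The new tableau is [[1, 2, 3, 4, 5, 6], [7, 9, 10]].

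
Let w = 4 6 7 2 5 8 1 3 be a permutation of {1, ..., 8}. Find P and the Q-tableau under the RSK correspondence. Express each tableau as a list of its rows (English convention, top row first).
Insert each entry of the permutation into P by Schensted row insertion, recording in Q the position of each new cell.

Insert 4: appended to row 1. P = [[4]].
Insert 6: appended to row 1. P = [[4, 6]].
Insert 7: appended to row 1. P = [[4, 6, 7]].
Insert 2: 2 bumps 4 from row 1; 4 starts row 2. P = [[2, 6, 7], [4]].
Insert 5: 5 bumps 6 from row 1; 6 appends to row 2. P = [[2, 5, 7], [4, 6]].
Insert 8: appended to row 1. P = [[2, 5, 7, 8], [4, 6]].
Insert 1: 1 bumps 2 from row 1; 2 bumps 4 from row 2; 4 starts row 3. P = [[1, 5, 7, 8], [2, 6], [4]].
Insert 3: 3 bumps 5 from row 1; 5 bumps 6 from row 2; 6 appends to row 3. P = [[1, 3, 7, 8], [2, 5], [4, 6]].

So P = [[1, 3, 7, 8], [2, 5], [4, 6]], Q = [[1, 2, 3, 6], [4, 5], [7, 8]].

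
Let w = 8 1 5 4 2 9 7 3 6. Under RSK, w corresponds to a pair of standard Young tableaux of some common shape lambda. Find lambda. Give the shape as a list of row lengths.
Row-insert each entry into an empty tableau.

After inserting 8: P = [[8]].
After inserting 1: P = [[1], [8]].
After inserting 5: P = [[1, 5], [8]].
After inserting 4: P = [[1, 4], [5], [8]].
After inserting 2: P = [[1, 2], [4], [5], [8]].
After inserting 9: P = [[1, 2, 9], [4], [5], [8]].
After inserting 7: P = [[1, 2, 7], [4, 9], [5], [8]].
After inserting 3: P = [[1, 2, 3], [4, 7], [5, 9], [8]].
After inserting 6: P = [[1, 2, 3, 6], [4, 7], [5, 9], [8]].

The final insertion tableau P = [[1, 2, 3, 6], [4, 7], [5, 9], [8]] has shape [4, 2, 2, 1].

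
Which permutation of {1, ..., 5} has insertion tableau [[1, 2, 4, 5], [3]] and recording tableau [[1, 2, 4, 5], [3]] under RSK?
1 3 2 4 5

Reverse the RSK construction: for i from n down to 1, find the cell of Q containing i, remove the entry at that cell from P, and reverse-bump it up through P; the value ejected from row 1 is w(i).

Step i=5: Q has 5 at row 1, column 4; remove that cell from P, ejecting 5. So w(5) = 5. P is now [[1, 2, 4], [3]].
Step i=4: Q has 4 at row 1, column 3; remove that cell from P, ejecting 4. So w(4) = 4. P is now [[1, 2], [3]].
Step i=3: Q has 3 at row 2, column 1; remove 3 from row 2 of P and reverse-bump: 3 enters row 1 and ejects 2. So w(3) = 2. P is now [[1, 3]].
Step i=2: Q has 2 at row 1, column 2; remove that cell from P, ejecting 3. So w(2) = 3. P is now [[1]].
Step i=1: Q has 1 at row 1, column 1; remove that cell from P, ejecting 1. So w(1) = 1. P is now [].

So w = 1 3 2 4 5.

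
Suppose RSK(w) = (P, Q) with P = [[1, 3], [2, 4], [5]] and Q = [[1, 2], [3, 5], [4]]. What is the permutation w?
Reverse RSK: for i = n, n-1, ..., 1, locate i in Q, remove the corresponding corner cell from P, and reverse-bump its entry up through P; the value ejected from row 1 is w(i).

So w = 2 5 4 1 3.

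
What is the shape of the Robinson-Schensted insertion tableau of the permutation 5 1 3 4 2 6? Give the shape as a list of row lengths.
Row-insert each entry into an empty tableau.

After inserting 5: P = [[5]].
After inserting 1: P = [[1], [5]].
After inserting 3: P = [[1, 3], [5]].
After inserting 4: P = [[1, 3, 4], [5]].
After inserting 2: P = [[1, 2, 4], [3], [5]].
After inserting 6: P = [[1, 2, 4, 6], [3], [5]].

The final insertion tableau P = [[1, 2, 4, 6], [3], [5]] has shape [4, 1, 1].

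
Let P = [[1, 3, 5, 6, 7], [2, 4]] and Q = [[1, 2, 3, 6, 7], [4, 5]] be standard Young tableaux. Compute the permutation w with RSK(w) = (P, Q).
2 4 5 1 3 6 7

Reverse the RSK construction: for i from n down to 1, find the cell of Q containing i, remove the entry at that cell from P, and reverse-bump it up through P; the value ejected from row 1 is w(i).

Step i=7: Q has 7 at row 1, column 5; remove that cell from P, ejecting 7. So w(7) = 7. P is now [[1, 3, 5, 6], [2, 4]].
Step i=6: Q has 6 at row 1, column 4; remove that cell from P, ejecting 6. So w(6) = 6. P is now [[1, 3, 5], [2, 4]].
Step i=5: Q has 5 at row 2, column 2; remove 4 from row 2 of P and reverse-bump: 4 enters row 1 and ejects 3. So w(5) = 3. P is now [[1, 4, 5], [2]].
Step i=4: Q has 4 at row 2, column 1; remove 2 from row 2 of P and reverse-bump: 2 enters row 1 and ejects 1. So w(4) = 1. P is now [[2, 4, 5]].
Step i=3: Q has 3 at row 1, column 3; remove that cell from P, ejecting 5. So w(3) = 5. P is now [[2, 4]].
Step i=2: Q has 2 at row 1, column 2; remove that cell from P, ejecting 4. So w(2) = 4. P is now [[2]].
Step i=1: Q has 1 at row 1, column 1; remove that cell from P, ejecting 2. So w(1) = 2. P is now [].

So w = 2 4 5 1 3 6 7.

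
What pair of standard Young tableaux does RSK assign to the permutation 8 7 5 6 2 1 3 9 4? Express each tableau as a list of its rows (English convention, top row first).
P = [[1, 3, 4], [2, 6, 9], [5], [7], [8]], Q = [[1, 4, 8], [2, 7, 9], [3], [5], [6]]

Insert each entry of the permutation into P by Schensted row insertion, recording in Q the position of each new cell.

Insert 8: appended to row 1. P = [[8]].
Insert 7: 7 bumps 8 from row 1; 8 starts row 2. P = [[7], [8]].
Insert 5: 5 bumps 7 from row 1; 7 bumps 8 from row 2; 8 starts row 3. P = [[5], [7], [8]].
Insert 6: appended to row 1. P = [[5, 6], [7], [8]].
Insert 2: 2 bumps 5 from row 1; 5 bumps 7 from row 2; 7 bumps 8 from row 3; 8 starts row 4. P = [[2, 6], [5], [7], [8]].
Insert 1: 1 bumps 2 from row 1; 2 bumps 5 from row 2; 5 bumps 7 from row 3; 7 bumps 8 from row 4; 8 starts row 5. P = [[1, 6], [2], [5], [7], [8]].
Insert 3: 3 bumps 6 from row 1; 6 appends to row 2. P = [[1, 3], [2, 6], [5], [7], [8]].
Insert 9: appended to row 1. P = [[1, 3, 9], [2, 6], [5], [7], [8]].
Insert 4: 4 bumps 9 from row 1; 9 appends to row 2. P = [[1, 3, 4], [2, 6, 9], [5], [7], [8]].

So P = [[1, 3, 4], [2, 6, 9], [5], [7], [8]], Q = [[1, 4, 8], [2, 7, 9], [3], [5], [6]].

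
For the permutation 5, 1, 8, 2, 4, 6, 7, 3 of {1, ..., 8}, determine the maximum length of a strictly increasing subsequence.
5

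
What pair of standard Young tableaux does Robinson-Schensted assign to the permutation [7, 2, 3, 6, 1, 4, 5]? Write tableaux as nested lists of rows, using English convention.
Insert each entry of the permutation into P by Schensted row insertion, recording in Q the position of each new cell.

Insert 7: appended to row 1. P = [[7]].
Insert 2: 2 bumps 7 from row 1; 7 starts row 2. P = [[2], [7]].
Insert 3: appended to row 1. P = [[2, 3], [7]].
Insert 6: appended to row 1. P = [[2, 3, 6], [7]].
Insert 1: 1 bumps 2 from row 1; 2 bumps 7 from row 2; 7 starts row 3. P = [[1, 3, 6], [2], [7]].
Insert 4: 4 bumps 6 from row 1; 6 appends to row 2. P = [[1, 3, 4], [2, 6], [7]].
Insert 5: appended to row 1. P = [[1, 3, 4, 5], [2, 6], [7]].

So P = [[1, 3, 4, 5], [2, 6], [7]], Q = [[1, 3, 4, 7], [2, 6], [5]].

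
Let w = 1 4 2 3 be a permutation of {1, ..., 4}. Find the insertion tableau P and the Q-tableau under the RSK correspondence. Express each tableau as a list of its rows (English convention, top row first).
P = [[1, 2, 3], [4]], Q = [[1, 2, 4], [3]]

Insert each entry of the permutation into P by Schensted row insertion, recording in Q the position of each new cell.

After inserting 1: P = [[1]].
After inserting 4: P = [[1, 4]].
After inserting 2: P = [[1, 2], [4]].
After inserting 3: P = [[1, 2, 3], [4]].

So P = [[1, 2, 3], [4]], Q = [[1, 2, 4], [3]].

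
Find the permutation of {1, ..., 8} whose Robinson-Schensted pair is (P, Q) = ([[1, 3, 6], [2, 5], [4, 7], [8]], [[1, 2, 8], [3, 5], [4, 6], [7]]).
Reverse RSK: for i = n, n-1, ..., 1, locate i in Q, remove the corresponding corner cell from P, and reverse-bump its entry up through P; the value ejected from row 1 is w(i).

So w = 4 8 2 1 7 5 3 6.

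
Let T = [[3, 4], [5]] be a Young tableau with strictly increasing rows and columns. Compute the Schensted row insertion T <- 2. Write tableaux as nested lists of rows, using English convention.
In row 1, 2 replaces 3 (the leftmost entry greater than 2); 3 is bumped to row 2. In row 2, 3 replaces 5 (the leftmost entry greater than 3); 5 is bumped to row 3. 5 starts a new row 3. The new tableau is [[2, 4], [3], [5]].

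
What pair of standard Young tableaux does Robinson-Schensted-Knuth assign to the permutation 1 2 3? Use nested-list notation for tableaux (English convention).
P = [[1, 2, 3]], Q = [[1, 2, 3]]

Insert each entry of the permutation into P by Schensted row insertion, recording in Q the position of each new cell.

Insert 1: appended to row 1. P = [[1]], Q = [[1]].
Insert 2: appended to row 1. P = [[1, 2]], Q = [[1, 2]].
Insert 3: appended to row 1. P = [[1, 2, 3]], Q = [[1, 2, 3]].

So P = [[1, 2, 3]], Q = [[1, 2, 3]].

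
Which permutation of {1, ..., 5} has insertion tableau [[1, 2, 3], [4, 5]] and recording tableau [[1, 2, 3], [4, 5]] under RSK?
1 4 5 2 3

Reverse the RSK construction: for i from n down to 1, find the cell of Q containing i, remove the entry at that cell from P, and reverse-bump it up through P; the value ejected from row 1 is w(i).

Step i=5: Q has 5 at row 2, column 2; remove 5 from row 2 of P and reverse-bump: 5 enters row 1 and ejects 3. So w(5) = 3. P is now [[1, 2, 5], [4]].
Step i=4: Q has 4 at row 2, column 1; remove 4 from row 2 of P and reverse-bump: 4 enters row 1 and ejects 2. So w(4) = 2. P is now [[1, 4, 5]].
Step i=3: Q has 3 at row 1, column 3; remove that cell from P, ejecting 5. So w(3) = 5. P is now [[1, 4]].
Step i=2: Q has 2 at row 1, column 2; remove that cell from P, ejecting 4. So w(2) = 4. P is now [[1]].
Step i=1: Q has 1 at row 1, column 1; remove that cell from P, ejecting 1. So w(1) = 1. P is now [].

So w = 1 4 5 2 3.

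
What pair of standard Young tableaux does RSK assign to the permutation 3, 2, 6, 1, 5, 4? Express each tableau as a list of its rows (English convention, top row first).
Insert each entry of the permutation into P by Schensted row insertion, recording in Q the position of each new cell.

Insert 3: appended to row 1. P = [[3]].
Insert 2: 2 bumps 3 from row 1; 3 starts row 2. P = [[2], [3]].
Insert 6: appended to row 1. P = [[2, 6], [3]].
Insert 1: 1 bumps 2 from row 1; 2 bumps 3 from row 2; 3 starts row 3. P = [[1, 6], [2], [3]].
Insert 5: 5 bumps 6 from row 1; 6 appends to row 2. P = [[1, 5], [2, 6], [3]].
Insert 4: 4 bumps 5 from row 1; 5 bumps 6 from row 2; 6 appends to row 3. P = [[1, 4], [2, 5], [3, 6]].

So P = [[1, 4], [2, 5], [3, 6]], Q = [[1, 3], [2, 5], [4, 6]].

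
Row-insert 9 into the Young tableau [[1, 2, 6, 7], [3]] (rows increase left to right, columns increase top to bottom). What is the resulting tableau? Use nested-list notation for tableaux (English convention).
[[1, 2, 6, 7, 9], [3]]

9 is larger than every entry of row 1, so it is appended to row 1. The new tableau is [[1, 2, 6, 7, 9], [3]].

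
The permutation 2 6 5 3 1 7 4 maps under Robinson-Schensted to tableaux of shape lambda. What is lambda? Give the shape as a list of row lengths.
RSK row insertion gives P = [[1, 3, 4], [2, 7], [5], [6]], which has shape [3, 2, 1, 1].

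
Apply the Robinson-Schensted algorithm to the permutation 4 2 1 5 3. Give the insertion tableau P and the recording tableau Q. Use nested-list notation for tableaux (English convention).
Insert each entry of the permutation into P by Schensted row insertion, recording in Q the position of each new cell.

Insert 4: appended to row 1. P = [[4]].
Insert 2: 2 bumps 4 from row 1; 4 starts row 2. P = [[2], [4]].
Insert 1: 1 bumps 2 from row 1; 2 bumps 4 from row 2; 4 starts row 3. P = [[1], [2], [4]].
Insert 5: appended to row 1. P = [[1, 5], [2], [4]].
Insert 3: 3 bumps 5 from row 1; 5 appends to row 2. P = [[1, 3], [2, 5], [4]].

So P = [[1, 3], [2, 5], [4]], Q = [[1, 4], [2, 5], [3]].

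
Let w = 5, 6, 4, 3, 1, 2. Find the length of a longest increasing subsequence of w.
2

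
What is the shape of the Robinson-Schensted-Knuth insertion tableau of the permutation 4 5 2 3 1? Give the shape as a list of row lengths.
[2, 2, 1]

Row-insert each entry into an empty tableau.

After inserting 4: P = [[4]].
After inserting 5: P = [[4, 5]].
After inserting 2: P = [[2, 5], [4]].
After inserting 3: P = [[2, 3], [4, 5]].
After inserting 1: P = [[1, 3], [2, 5], [4]].

The final insertion tableau P = [[1, 3], [2, 5], [4]] has shape [2, 2, 1].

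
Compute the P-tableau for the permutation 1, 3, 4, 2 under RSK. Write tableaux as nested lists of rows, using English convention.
Insert 1: appended to row 1. P = [[1]].
Insert 3: appended to row 1. P = [[1, 3]].
Insert 4: appended to row 1. P = [[1, 3, 4]].
Insert 2: 2 bumps 3 from row 1; 3 starts row 2. P = [[1, 2, 4], [3]].

So P = [[1, 2, 4], [3]].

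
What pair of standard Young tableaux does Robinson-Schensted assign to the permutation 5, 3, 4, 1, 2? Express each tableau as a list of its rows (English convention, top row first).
Insert each entry of the permutation into P by Schensted row insertion, recording in Q the position of each new cell.

Insert 5: appended to row 1. P = [[5]].
Insert 3: 3 bumps 5 from row 1; 5 starts row 2. P = [[3], [5]].
Insert 4: appended to row 1. P = [[3, 4], [5]].
Insert 1: 1 bumps 3 from row 1; 3 bumps 5 from row 2; 5 starts row 3. P = [[1, 4], [3], [5]].
Insert 2: 2 bumps 4 from row 1; 4 appends to row 2. P = [[1, 2], [3, 4], [5]].

So P = [[1, 2], [3, 4], [5]], Q = [[1, 3], [2, 5], [4]].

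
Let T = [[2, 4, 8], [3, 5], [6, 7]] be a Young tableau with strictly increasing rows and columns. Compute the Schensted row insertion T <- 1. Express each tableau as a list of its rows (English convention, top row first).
In row 1, 1 replaces 2 (the leftmost entry greater than 1); 2 is bumped to row 2. In row 2, 2 replaces 3 (the leftmost entry greater than 2); 3 is bumped to row 3. In row 3, 3 replaces 6 (the leftmost entry greater than 3); 6 is bumped to row 4. 6 starts a new row 4. The new tableau is [[1, 4, 8], [2, 5], [3, 7], [6]].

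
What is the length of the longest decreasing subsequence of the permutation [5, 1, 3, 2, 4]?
3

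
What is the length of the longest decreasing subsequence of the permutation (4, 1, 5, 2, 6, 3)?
2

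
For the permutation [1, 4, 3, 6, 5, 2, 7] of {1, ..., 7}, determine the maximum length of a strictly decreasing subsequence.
3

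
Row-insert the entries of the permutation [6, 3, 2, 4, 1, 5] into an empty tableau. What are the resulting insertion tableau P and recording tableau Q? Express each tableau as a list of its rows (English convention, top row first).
P = [[1, 4, 5], [2], [3], [6]], Q = [[1, 4, 6], [2], [3], [5]]

Insert each entry of the permutation into P by Schensted row insertion, recording in Q the position of each new cell.

Insert 6: appended to row 1. P = [[6]].
Insert 3: 3 bumps 6 from row 1; 6 starts row 2. P = [[3], [6]].
Insert 2: 2 bumps 3 from row 1; 3 bumps 6 from row 2; 6 starts row 3. P = [[2], [3], [6]].
Insert 4: appended to row 1. P = [[2, 4], [3], [6]].
Insert 1: 1 bumps 2 from row 1; 2 bumps 3 from row 2; 3 bumps 6 from row 3; 6 starts row 4. P = [[1, 4], [2], [3], [6]].
Insert 5: appended to row 1. P = [[1, 4, 5], [2], [3], [6]].

So P = [[1, 4, 5], [2], [3], [6]], Q = [[1, 4, 6], [2], [3], [5]].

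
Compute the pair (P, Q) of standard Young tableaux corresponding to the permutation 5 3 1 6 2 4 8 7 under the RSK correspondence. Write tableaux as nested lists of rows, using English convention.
P = [[1, 2, 4, 7], [3, 6, 8], [5]], Q = [[1, 4, 6, 7], [2, 5, 8], [3]]

Insert each entry of the permutation into P by Schensted row insertion, recording in Q the position of each new cell.

Insert 5: appended to row 1. P = [[5]], Q = [[1]].
Insert 3: 3 bumps 5 from row 1; 5 starts row 2. P = [[3], [5]], Q = [[1], [2]].
Insert 1: 1 bumps 3 from row 1; 3 bumps 5 from row 2; 5 starts row 3. P = [[1], [3], [5]], Q = [[1], [2], [3]].
Insert 6: appended to row 1. P = [[1, 6], [3], [5]], Q = [[1, 4], [2], [3]].
Insert 2: 2 bumps 6 from row 1; 6 appends to row 2. P = [[1, 2], [3, 6], [5]], Q = [[1, 4], [2, 5], [3]].
Insert 4: appended to row 1. P = [[1, 2, 4], [3, 6], [5]], Q = [[1, 4, 6], [2, 5], [3]].
Insert 8: appended to row 1. P = [[1, 2, 4, 8], [3, 6], [5]], Q = [[1, 4, 6, 7], [2, 5], [3]].
Insert 7: 7 bumps 8 from row 1; 8 appends to row 2. P = [[1, 2, 4, 7], [3, 6, 8], [5]], Q = [[1, 4, 6, 7], [2, 5, 8], [3]].

So P = [[1, 2, 4, 7], [3, 6, 8], [5]], Q = [[1, 4, 6, 7], [2, 5, 8], [3]].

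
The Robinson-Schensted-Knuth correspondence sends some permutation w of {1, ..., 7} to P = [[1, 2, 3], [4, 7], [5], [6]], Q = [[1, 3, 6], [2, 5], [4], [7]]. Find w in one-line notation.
6 5 7 1 2 4 3

Reverse RSK: for i = n, n-1, ..., 1, locate i in Q, remove the corresponding corner cell from P, and reverse-bump its entry up through P; the value ejected from row 1 is w(i).

So w = 6 5 7 1 2 4 3.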